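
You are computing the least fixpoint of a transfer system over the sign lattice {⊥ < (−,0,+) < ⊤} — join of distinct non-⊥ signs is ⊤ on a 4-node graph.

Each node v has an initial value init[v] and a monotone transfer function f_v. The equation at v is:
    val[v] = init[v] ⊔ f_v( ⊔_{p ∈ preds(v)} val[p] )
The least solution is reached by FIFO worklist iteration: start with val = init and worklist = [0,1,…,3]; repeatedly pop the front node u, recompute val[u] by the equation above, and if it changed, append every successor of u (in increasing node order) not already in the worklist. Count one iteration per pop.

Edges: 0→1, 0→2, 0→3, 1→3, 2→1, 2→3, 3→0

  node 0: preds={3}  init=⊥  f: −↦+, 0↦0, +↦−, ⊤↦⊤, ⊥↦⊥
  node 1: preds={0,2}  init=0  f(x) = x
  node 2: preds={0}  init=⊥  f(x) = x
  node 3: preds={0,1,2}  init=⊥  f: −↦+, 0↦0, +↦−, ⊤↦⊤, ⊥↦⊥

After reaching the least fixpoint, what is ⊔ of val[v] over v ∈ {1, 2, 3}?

Trace (9 dequeues):
  [1] u=0 | in ⊥ | out ⊥ | ==
  [2] u=1 | in ⊥ | out 0 | ==
  [3] u=2 | in ⊥ | out ⊥ | ==
  [4] u=3 | in 0 | out 0 | prev ⊥ | push {0}
  [5] u=0 | in 0 | out 0 | prev ⊥ | push {1,2,3}
  [6] u=1 | in 0 | out 0 | ==
  [7] u=2 | in 0 | out 0 | prev ⊥ | push {1}
  [8] u=3 | in 0 | out 0 | ==
  [9] u=1 | in 0 | out 0 | ==

Converged values:
  [0] 0
  [1] 0
  [2] 0
  [3] 0

0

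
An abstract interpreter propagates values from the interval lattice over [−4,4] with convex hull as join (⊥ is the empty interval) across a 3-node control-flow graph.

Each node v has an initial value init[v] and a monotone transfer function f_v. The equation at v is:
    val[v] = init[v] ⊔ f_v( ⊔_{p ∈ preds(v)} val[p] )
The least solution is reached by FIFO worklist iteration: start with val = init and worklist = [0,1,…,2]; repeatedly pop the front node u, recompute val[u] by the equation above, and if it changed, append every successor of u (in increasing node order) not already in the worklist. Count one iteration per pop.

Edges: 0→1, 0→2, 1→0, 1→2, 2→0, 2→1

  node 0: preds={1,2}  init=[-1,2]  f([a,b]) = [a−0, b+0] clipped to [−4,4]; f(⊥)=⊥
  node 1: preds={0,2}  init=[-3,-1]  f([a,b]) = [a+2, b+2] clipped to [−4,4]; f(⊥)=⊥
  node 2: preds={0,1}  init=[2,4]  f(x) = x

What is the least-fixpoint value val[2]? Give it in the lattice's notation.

Trace (5 dequeues):
  [1] u=0 | in [-3,4] | out [-3,4] | prev [-1,2] | push {}
  [2] u=1 | in [-3,4] | out [-3,4] | prev [-3,-1] | push {0}
  [3] u=2 | in [-3,4] | out [-3,4] | prev [2,4] | push {1}
  [4] u=0 | in [-3,4] | out [-3,4] | ==
  [5] u=1 | in [-3,4] | out [-3,4] | ==

Converged values:
  [0] [-3,4]
  [1] [-3,4]
  [2] [-3,4]

[-3,4]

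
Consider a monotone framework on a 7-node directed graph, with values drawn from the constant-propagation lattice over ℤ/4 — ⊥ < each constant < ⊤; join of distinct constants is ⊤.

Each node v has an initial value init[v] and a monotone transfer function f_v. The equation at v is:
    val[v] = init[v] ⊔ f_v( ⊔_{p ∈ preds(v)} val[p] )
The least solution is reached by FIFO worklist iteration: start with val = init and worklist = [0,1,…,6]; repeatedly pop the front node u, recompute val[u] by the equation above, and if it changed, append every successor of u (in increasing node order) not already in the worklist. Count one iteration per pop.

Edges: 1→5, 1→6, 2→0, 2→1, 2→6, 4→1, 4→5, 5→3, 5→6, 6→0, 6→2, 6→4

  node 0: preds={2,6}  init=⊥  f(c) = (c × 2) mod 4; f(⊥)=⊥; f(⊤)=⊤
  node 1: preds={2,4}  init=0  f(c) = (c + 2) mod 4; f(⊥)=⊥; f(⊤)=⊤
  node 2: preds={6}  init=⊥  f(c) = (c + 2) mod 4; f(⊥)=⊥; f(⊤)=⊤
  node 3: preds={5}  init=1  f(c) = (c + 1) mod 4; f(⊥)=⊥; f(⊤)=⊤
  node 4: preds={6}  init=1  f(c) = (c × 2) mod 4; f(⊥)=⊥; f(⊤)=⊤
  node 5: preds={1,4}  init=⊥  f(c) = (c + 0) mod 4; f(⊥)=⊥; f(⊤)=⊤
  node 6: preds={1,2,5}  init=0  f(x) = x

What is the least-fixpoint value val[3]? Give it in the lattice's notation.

Trace (15 dequeues):
  [1] u=0 | in 0 | out 0 | prev ⊥ | push {}
  [2] u=1 | in 1 | out ⊤ | prev 0 | push {}
  [3] u=2 | in 0 | out 2 | prev ⊥ | push {0,1}
  [4] u=3 | in ⊥ | out 1 | ==
  [5] u=4 | in 0 | out ⊤ | prev 1 | push {}
  [6] u=5 | in ⊤ | out ⊤ | prev ⊥ | push {3}
  [7] u=6 | in ⊤ | out ⊤ | prev 0 | push {2,4}
  [8] u=0 | in ⊤ | out ⊤ | prev 0 | push {}
  [9] u=1 | in ⊤ | out ⊤ | ==
  [10] u=3 | in ⊤ | out ⊤ | prev 1 | push {}
  [11] u=2 | in ⊤ | out ⊤ | prev 2 | push {0,1,6}
  [12] u=4 | in ⊤ | out ⊤ | ==
  [13] u=0 | in ⊤ | out ⊤ | ==
  [14] u=1 | in ⊤ | out ⊤ | ==
  [15] u=6 | in ⊤ | out ⊤ | ==

Converged values:
  [0] ⊤
  [1] ⊤
  [2] ⊤
  [3] ⊤
  [4] ⊤
  [5] ⊤
  [6] ⊤

⊤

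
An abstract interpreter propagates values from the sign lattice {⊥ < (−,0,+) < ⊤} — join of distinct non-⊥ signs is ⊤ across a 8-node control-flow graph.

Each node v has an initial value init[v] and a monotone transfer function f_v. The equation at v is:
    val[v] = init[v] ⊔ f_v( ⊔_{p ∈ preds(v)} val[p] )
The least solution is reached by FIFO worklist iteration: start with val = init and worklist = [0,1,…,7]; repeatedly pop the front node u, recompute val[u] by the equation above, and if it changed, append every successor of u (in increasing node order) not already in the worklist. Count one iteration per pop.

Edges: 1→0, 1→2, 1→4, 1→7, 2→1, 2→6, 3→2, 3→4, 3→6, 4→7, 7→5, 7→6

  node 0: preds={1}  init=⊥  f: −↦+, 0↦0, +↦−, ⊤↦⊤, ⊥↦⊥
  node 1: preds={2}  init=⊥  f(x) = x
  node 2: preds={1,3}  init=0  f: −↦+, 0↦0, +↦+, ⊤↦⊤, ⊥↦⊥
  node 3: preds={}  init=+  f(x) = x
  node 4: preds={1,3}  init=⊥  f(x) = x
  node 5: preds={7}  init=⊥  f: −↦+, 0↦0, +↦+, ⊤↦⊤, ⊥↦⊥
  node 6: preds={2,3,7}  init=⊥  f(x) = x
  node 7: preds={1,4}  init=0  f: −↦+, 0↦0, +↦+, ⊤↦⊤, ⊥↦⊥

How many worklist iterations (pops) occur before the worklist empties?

16

Worklist (16 pops):
  #1 pop 0: in=⊥ → ⊥ (no change)
  #2 pop 1: in=0 → 0 (was ⊥); enqueue [0]
  #3 pop 2: in=⊤ → ⊤ (was 0); enqueue [1]
  #4 pop 3: in=⊥ → + (no change)
  #5 pop 4: in=⊤ → ⊤ (was ⊥); enqueue []
  #6 pop 5: in=0 → 0 (was ⊥); enqueue []
  #7 pop 6: in=⊤ → ⊤ (was ⊥); enqueue []
  #8 pop 7: in=⊤ → ⊤ (was 0); enqueue [5,6]
  #9 pop 0: in=0 → 0 (was ⊥); enqueue []
  #10 pop 1: in=⊤ → ⊤ (was 0); enqueue [0,2,4,7]
  #11 pop 5: in=⊤ → ⊤ (was 0); enqueue []
  #12 pop 6: in=⊤ → ⊤ (no change)
  #13 pop 0: in=⊤ → ⊤ (was 0); enqueue []
  #14 pop 2: in=⊤ → ⊤ (no change)
  #15 pop 4: in=⊤ → ⊤ (no change)
  #16 pop 7: in=⊤ → ⊤ (no change)

Fixpoint:
  val[0] = ⊤
  val[1] = ⊤
  val[2] = ⊤
  val[3] = +
  val[4] = ⊤
  val[5] = ⊤
  val[6] = ⊤
  val[7] = ⊤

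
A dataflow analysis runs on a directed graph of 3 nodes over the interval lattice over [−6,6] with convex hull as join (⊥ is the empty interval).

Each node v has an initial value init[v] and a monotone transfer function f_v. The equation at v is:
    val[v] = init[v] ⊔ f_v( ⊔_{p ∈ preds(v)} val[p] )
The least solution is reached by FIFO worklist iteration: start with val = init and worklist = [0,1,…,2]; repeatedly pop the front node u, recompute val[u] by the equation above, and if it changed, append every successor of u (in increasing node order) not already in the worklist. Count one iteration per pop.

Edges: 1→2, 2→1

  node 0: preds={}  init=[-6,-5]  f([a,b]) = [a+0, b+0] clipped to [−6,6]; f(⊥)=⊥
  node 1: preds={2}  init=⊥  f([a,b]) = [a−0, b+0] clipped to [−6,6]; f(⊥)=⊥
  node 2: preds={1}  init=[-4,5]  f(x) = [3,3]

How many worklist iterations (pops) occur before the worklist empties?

Worklist (3 pops):
  #1 pop 0: in=⊥ → [-6,-5] (no change)
  #2 pop 1: in=[-4,5] → [-4,5] (was ⊥); enqueue []
  #3 pop 2: in=[-4,5] → [-4,5] (no change)

Fixpoint:
  val[0] = [-6,-5]
  val[1] = [-4,5]
  val[2] = [-4,5]

3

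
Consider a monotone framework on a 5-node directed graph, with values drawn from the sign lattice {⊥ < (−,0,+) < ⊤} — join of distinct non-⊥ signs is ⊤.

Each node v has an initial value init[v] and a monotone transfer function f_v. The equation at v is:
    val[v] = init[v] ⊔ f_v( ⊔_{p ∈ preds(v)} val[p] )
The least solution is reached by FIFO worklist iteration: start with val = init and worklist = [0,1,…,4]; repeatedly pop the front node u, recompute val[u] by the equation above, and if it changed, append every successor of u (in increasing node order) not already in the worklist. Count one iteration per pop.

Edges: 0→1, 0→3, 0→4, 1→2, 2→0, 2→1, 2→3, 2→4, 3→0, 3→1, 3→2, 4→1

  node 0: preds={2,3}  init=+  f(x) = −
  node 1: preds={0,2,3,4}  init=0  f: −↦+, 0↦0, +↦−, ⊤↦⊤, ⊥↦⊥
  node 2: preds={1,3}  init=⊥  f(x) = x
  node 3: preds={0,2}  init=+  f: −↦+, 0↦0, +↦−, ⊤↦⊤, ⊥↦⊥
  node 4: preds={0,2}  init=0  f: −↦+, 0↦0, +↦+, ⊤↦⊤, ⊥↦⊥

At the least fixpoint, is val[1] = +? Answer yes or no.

no

Iteration log — 8 steps:
  step 1. node 0  ⊔preds=+  new=⊤  old=+  +wl: 
  step 2. node 1  ⊔preds=⊤  new=⊤  old=0  +wl: 
  step 3. node 2  ⊔preds=⊤  new=⊤  old=⊥  +wl: 0,1
  step 4. node 3  ⊔preds=⊤  new=⊤  old=+  +wl: 2
  step 5. node 4  ⊔preds=⊤  new=⊤  old=0  +wl: 
  step 6. node 0  ⊔preds=⊤  new=⊤  stable
  step 7. node 1  ⊔preds=⊤  new=⊤  stable
  step 8. node 2  ⊔preds=⊤  new=⊤  stable

Least fixpoint reached:
  node 0: ⊤
  node 1: ⊤
  node 2: ⊤
  node 3: ⊤
  node 4: ⊤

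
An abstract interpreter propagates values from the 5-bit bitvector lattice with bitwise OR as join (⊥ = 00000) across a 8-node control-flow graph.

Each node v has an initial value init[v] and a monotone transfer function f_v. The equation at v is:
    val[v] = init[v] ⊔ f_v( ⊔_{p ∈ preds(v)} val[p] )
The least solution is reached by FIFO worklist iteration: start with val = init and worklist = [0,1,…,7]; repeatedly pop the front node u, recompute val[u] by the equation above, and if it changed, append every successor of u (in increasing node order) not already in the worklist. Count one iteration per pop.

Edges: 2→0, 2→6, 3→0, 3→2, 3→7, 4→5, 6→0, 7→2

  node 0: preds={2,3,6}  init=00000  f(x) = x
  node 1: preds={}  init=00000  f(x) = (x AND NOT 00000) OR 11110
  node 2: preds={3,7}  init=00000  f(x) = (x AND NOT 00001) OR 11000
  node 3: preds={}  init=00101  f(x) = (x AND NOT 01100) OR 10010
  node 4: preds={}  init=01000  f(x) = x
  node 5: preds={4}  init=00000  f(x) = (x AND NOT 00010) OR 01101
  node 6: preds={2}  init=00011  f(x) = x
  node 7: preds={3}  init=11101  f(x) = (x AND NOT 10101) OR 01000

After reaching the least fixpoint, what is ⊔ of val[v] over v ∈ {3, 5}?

Worklist (12 pops):
  #1 pop 0: in=00111 → 00111 (was 00000); enqueue []
  #2 pop 1: in=00000 → 11110 (was 00000); enqueue []
  #3 pop 2: in=11101 → 11100 (was 00000); enqueue [0]
  #4 pop 3: in=00000 → 10111 (was 00101); enqueue [2]
  #5 pop 4: in=00000 → 01000 (no change)
  #6 pop 5: in=01000 → 01101 (was 00000); enqueue []
  #7 pop 6: in=11100 → 11111 (was 00011); enqueue []
  #8 pop 7: in=10111 → 11111 (was 11101); enqueue []
  #9 pop 0: in=11111 → 11111 (was 00111); enqueue []
  #10 pop 2: in=11111 → 11110 (was 11100); enqueue [0,6]
  #11 pop 0: in=11111 → 11111 (no change)
  #12 pop 6: in=11110 → 11111 (no change)

Fixpoint:
  val[0] = 11111
  val[1] = 11110
  val[2] = 11110
  val[3] = 10111
  val[4] = 01000
  val[5] = 01101
  val[6] = 11111
  val[7] = 11111

11111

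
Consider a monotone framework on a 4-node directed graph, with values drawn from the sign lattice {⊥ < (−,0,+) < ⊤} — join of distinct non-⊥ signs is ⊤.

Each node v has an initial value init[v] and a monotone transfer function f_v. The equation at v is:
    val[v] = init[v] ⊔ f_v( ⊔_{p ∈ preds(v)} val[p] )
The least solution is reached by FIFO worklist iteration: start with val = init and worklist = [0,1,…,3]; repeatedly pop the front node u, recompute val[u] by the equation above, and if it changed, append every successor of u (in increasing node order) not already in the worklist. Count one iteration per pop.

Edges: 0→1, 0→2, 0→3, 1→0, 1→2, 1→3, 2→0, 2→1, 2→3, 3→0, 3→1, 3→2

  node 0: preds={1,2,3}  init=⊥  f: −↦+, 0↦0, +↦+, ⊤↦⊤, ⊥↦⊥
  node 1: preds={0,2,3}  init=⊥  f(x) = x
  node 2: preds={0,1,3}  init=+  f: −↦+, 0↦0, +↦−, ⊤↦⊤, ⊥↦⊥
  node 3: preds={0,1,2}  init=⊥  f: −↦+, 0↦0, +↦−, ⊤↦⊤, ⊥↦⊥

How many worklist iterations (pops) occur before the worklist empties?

Trace (9 dequeues):
  [1] u=0 | in + | out + | prev ⊥ | push {}
  [2] u=1 | in + | out + | prev ⊥ | push {0}
  [3] u=2 | in + | out ⊤ | prev + | push {1}
  [4] u=3 | in ⊤ | out ⊤ | prev ⊥ | push {2}
  [5] u=0 | in ⊤ | out ⊤ | prev + | push {3}
  [6] u=1 | in ⊤ | out ⊤ | prev + | push {0}
  [7] u=2 | in ⊤ | out ⊤ | ==
  [8] u=3 | in ⊤ | out ⊤ | ==
  [9] u=0 | in ⊤ | out ⊤ | ==

Converged values:
  [0] ⊤
  [1] ⊤
  [2] ⊤
  [3] ⊤

9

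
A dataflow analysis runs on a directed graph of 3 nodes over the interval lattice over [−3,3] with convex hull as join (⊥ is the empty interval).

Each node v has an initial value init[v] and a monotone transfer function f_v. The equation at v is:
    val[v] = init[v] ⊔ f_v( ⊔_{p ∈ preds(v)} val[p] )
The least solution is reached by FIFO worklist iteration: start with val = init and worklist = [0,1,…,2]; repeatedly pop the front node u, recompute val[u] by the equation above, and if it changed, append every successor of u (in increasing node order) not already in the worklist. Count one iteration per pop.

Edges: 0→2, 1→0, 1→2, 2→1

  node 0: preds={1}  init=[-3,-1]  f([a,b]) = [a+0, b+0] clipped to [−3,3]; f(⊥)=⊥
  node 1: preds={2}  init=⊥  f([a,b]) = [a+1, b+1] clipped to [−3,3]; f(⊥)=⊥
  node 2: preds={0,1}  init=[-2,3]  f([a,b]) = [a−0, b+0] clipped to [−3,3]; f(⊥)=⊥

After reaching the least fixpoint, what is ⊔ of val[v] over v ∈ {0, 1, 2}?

[-3,3]

Worklist (7 pops):
  #1 pop 0: in=⊥ → [-3,-1] (no change)
  #2 pop 1: in=[-2,3] → [-1,3] (was ⊥); enqueue [0]
  #3 pop 2: in=[-3,3] → [-3,3] (was [-2,3]); enqueue [1]
  #4 pop 0: in=[-1,3] → [-3,3] (was [-3,-1]); enqueue [2]
  #5 pop 1: in=[-3,3] → [-2,3] (was [-1,3]); enqueue [0]
  #6 pop 2: in=[-3,3] → [-3,3] (no change)
  #7 pop 0: in=[-2,3] → [-3,3] (no change)

Fixpoint:
  val[0] = [-3,3]
  val[1] = [-2,3]
  val[2] = [-3,3]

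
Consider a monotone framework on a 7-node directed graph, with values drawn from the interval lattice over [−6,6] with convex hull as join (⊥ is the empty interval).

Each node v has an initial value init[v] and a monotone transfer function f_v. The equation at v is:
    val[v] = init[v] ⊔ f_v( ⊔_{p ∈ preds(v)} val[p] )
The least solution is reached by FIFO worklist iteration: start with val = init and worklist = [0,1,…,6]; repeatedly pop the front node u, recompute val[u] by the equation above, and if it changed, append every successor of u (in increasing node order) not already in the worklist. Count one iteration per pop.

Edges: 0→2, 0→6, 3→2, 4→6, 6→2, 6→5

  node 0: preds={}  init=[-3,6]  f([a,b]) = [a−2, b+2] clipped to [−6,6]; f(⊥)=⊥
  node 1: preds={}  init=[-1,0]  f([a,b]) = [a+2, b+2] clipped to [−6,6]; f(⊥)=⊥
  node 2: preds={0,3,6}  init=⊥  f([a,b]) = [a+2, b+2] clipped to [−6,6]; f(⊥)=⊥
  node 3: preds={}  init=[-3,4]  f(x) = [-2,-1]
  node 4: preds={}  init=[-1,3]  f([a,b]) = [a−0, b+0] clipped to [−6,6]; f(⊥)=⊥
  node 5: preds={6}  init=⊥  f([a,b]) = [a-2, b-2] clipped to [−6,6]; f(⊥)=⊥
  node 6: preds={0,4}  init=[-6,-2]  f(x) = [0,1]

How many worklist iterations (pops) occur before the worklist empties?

Trace (9 dequeues):
  [1] u=0 | in ⊥ | out [-3,6] | ==
  [2] u=1 | in ⊥ | out [-1,0] | ==
  [3] u=2 | in [-6,6] | out [-4,6] | prev ⊥ | push {}
  [4] u=3 | in ⊥ | out [-3,4] | ==
  [5] u=4 | in ⊥ | out [-1,3] | ==
  [6] u=5 | in [-6,-2] | out [-6,-4] | prev ⊥ | push {}
  [7] u=6 | in [-3,6] | out [-6,1] | prev [-6,-2] | push {2,5}
  [8] u=2 | in [-6,6] | out [-4,6] | ==
  [9] u=5 | in [-6,1] | out [-6,-1] | prev [-6,-4] | push {}

Converged values:
  [0] [-3,6]
  [1] [-1,0]
  [2] [-4,6]
  [3] [-3,4]
  [4] [-1,3]
  [5] [-6,-1]
  [6] [-6,1]

9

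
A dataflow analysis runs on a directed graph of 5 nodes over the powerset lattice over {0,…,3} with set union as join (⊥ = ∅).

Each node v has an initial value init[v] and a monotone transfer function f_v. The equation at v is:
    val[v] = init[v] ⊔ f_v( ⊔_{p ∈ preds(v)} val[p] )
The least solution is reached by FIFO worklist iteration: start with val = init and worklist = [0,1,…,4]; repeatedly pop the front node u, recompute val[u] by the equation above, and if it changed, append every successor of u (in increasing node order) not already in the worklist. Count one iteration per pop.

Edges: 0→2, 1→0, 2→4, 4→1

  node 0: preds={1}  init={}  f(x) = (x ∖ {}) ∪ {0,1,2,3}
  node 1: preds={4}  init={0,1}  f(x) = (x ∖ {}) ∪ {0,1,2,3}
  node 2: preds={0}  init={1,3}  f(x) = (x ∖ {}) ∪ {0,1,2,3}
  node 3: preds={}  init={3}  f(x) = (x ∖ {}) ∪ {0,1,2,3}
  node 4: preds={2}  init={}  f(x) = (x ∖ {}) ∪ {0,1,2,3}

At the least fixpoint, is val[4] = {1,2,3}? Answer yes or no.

no

Iteration log — 7 steps:
  step 1. node 0  ⊔preds={0,1}  new={0,1,2,3}  old={}  +wl: 
  step 2. node 1  ⊔preds={}  new={0,1,2,3}  old={0,1}  +wl: 0
  step 3. node 2  ⊔preds={0,1,2,3}  new={0,1,2,3}  old={1,3}  +wl: 
  step 4. node 3  ⊔preds={}  new={0,1,2,3}  old={3}  +wl: 
  step 5. node 4  ⊔preds={0,1,2,3}  new={0,1,2,3}  old={}  +wl: 1
  step 6. node 0  ⊔preds={0,1,2,3}  new={0,1,2,3}  stable
  step 7. node 1  ⊔preds={0,1,2,3}  new={0,1,2,3}  stable

Least fixpoint reached:
  node 0: {0,1,2,3}
  node 1: {0,1,2,3}
  node 2: {0,1,2,3}
  node 3: {0,1,2,3}
  node 4: {0,1,2,3}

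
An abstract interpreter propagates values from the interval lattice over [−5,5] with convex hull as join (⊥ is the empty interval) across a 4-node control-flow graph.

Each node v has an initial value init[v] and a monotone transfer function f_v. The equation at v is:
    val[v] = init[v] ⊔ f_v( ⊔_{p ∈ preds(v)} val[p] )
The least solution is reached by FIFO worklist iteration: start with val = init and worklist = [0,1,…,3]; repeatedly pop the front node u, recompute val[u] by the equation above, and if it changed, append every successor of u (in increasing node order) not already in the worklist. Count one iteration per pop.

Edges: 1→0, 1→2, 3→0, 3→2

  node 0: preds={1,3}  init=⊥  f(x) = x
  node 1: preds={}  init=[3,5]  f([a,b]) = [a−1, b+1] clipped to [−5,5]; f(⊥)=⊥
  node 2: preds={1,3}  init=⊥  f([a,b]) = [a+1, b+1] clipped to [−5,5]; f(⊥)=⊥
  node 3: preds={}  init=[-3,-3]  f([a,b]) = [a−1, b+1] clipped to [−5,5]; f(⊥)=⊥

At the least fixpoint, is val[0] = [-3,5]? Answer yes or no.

Worklist (4 pops):
  #1 pop 0: in=[-3,5] → [-3,5] (was ⊥); enqueue []
  #2 pop 1: in=⊥ → [3,5] (no change)
  #3 pop 2: in=[-3,5] → [-2,5] (was ⊥); enqueue []
  #4 pop 3: in=⊥ → [-3,-3] (no change)

Fixpoint:
  val[0] = [-3,5]
  val[1] = [3,5]
  val[2] = [-2,5]
  val[3] = [-3,-3]

yes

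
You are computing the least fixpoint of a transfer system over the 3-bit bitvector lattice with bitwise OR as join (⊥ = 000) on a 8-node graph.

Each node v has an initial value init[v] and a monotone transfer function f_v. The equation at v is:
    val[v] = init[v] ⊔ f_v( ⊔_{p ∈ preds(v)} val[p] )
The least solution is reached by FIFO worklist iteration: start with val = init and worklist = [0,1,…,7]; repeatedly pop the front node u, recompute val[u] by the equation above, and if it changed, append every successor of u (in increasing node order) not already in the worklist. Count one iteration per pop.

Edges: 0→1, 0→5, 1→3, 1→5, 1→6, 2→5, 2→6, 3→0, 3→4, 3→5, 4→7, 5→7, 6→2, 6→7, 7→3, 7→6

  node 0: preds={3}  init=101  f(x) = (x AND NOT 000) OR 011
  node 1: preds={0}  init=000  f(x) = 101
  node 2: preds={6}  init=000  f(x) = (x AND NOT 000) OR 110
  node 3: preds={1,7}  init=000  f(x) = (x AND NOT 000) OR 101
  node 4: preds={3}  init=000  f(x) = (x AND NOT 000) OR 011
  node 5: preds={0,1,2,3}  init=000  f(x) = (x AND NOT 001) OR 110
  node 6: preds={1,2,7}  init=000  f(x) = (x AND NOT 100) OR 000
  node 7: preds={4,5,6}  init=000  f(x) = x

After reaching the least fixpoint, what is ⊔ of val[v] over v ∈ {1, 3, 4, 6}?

Iteration log — 15 steps:
  step 1. node 0  ⊔preds=000  new=111  old=101  +wl: 
  step 2. node 1  ⊔preds=111  new=101  old=000  +wl: 
  step 3. node 2  ⊔preds=000  new=110  old=000  +wl: 
  step 4. node 3  ⊔preds=101  new=101  old=000  +wl: 0
  step 5. node 4  ⊔preds=101  new=111  old=000  +wl: 
  step 6. node 5  ⊔preds=111  new=110  old=000  +wl: 
  step 7. node 6  ⊔preds=111  new=011  old=000  +wl: 2
  step 8. node 7  ⊔preds=111  new=111  old=000  +wl: 3,6
  step 9. node 0  ⊔preds=101  new=111  stable
  step 10. node 2  ⊔preds=011  new=111  old=110  +wl: 5
  step 11. node 3  ⊔preds=111  new=111  old=101  +wl: 0,4
  step 12. node 6  ⊔preds=111  new=011  stable
  step 13. node 5  ⊔preds=111  new=110  stable
  step 14. node 0  ⊔preds=111  new=111  stable
  step 15. node 4  ⊔preds=111  new=111  stable

Least fixpoint reached:
  node 0: 111
  node 1: 101
  node 2: 111
  node 3: 111
  node 4: 111
  node 5: 110
  node 6: 011
  node 7: 111

111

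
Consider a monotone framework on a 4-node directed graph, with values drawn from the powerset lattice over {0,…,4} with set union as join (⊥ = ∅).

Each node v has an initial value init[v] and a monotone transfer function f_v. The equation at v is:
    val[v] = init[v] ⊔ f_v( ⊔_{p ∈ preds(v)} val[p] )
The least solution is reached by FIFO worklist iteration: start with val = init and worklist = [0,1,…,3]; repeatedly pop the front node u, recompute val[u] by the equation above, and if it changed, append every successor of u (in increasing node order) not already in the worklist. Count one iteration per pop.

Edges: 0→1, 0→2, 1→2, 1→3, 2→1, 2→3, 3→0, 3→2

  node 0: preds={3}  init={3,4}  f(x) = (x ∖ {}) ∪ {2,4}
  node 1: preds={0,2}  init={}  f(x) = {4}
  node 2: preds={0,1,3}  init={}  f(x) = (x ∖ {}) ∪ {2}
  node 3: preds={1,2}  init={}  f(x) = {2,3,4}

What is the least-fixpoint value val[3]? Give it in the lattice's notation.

Trace (7 dequeues):
  [1] u=0 | in {} | out {2,3,4} | prev {3,4} | push {}
  [2] u=1 | in {2,3,4} | out {4} | prev {} | push {}
  [3] u=2 | in {2,3,4} | out {2,3,4} | prev {} | push {1}
  [4] u=3 | in {2,3,4} | out {2,3,4} | prev {} | push {0,2}
  [5] u=1 | in {2,3,4} | out {4} | ==
  [6] u=0 | in {2,3,4} | out {2,3,4} | ==
  [7] u=2 | in {2,3,4} | out {2,3,4} | ==

Converged values:
  [0] {2,3,4}
  [1] {4}
  [2] {2,3,4}
  [3] {2,3,4}

{2,3,4}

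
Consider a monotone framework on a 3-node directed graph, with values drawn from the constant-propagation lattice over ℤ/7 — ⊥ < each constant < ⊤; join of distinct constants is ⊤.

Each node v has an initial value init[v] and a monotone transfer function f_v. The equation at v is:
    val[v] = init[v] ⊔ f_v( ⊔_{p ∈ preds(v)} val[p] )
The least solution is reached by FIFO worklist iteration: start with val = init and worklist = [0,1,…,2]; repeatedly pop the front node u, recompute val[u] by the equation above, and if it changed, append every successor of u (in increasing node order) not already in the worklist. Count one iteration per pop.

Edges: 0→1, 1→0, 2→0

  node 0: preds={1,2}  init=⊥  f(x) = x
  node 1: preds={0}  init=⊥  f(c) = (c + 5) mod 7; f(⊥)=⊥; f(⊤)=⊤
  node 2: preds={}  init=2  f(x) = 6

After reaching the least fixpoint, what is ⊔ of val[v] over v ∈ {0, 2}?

⊤

Worklist (6 pops):
  #1 pop 0: in=2 → 2 (was ⊥); enqueue []
  #2 pop 1: in=2 → 0 (was ⊥); enqueue [0]
  #3 pop 2: in=⊥ → ⊤ (was 2); enqueue []
  #4 pop 0: in=⊤ → ⊤ (was 2); enqueue [1]
  #5 pop 1: in=⊤ → ⊤ (was 0); enqueue [0]
  #6 pop 0: in=⊤ → ⊤ (no change)

Fixpoint:
  val[0] = ⊤
  val[1] = ⊤
  val[2] = ⊤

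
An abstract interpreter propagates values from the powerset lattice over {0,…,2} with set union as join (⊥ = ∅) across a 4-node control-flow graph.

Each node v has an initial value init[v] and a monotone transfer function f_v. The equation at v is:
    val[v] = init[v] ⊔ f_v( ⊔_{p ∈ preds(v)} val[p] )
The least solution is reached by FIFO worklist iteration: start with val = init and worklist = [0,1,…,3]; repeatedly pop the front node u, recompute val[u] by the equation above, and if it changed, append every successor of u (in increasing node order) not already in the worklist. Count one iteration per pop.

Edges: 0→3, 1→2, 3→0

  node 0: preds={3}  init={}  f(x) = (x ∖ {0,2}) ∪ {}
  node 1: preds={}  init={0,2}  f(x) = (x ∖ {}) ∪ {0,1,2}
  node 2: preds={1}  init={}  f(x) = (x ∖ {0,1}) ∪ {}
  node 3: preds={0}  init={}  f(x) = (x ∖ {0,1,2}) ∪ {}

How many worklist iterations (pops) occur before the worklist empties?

Trace (4 dequeues):
  [1] u=0 | in {} | out {} | ==
  [2] u=1 | in {} | out {0,1,2} | prev {0,2} | push {}
  [3] u=2 | in {0,1,2} | out {2} | prev {} | push {}
  [4] u=3 | in {} | out {} | ==

Converged values:
  [0] {}
  [1] {0,1,2}
  [2] {2}
  [3] {}

4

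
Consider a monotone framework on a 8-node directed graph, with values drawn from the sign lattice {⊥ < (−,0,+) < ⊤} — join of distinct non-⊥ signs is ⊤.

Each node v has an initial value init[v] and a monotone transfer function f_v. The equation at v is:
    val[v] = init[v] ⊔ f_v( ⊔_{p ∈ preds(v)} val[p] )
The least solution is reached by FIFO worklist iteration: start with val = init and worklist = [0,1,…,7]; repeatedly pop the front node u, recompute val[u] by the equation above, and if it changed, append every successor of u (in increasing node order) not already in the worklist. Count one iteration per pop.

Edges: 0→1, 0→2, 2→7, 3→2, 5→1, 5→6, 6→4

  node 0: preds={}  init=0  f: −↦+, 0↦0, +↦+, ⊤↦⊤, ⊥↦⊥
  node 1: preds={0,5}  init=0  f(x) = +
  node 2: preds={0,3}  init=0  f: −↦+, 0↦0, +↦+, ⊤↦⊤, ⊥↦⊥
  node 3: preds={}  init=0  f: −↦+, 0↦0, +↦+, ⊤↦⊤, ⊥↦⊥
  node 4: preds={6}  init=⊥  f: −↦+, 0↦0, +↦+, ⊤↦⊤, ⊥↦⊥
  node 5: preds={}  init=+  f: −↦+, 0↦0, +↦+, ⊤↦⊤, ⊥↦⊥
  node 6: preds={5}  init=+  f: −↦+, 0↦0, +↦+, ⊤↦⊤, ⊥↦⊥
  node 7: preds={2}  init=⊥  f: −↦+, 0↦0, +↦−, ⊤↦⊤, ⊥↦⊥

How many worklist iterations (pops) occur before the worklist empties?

8

Trace (8 dequeues):
  [1] u=0 | in ⊥ | out 0 | ==
  [2] u=1 | in ⊤ | out ⊤ | prev 0 | push {}
  [3] u=2 | in 0 | out 0 | ==
  [4] u=3 | in ⊥ | out 0 | ==
  [5] u=4 | in + | out + | prev ⊥ | push {}
  [6] u=5 | in ⊥ | out + | ==
  [7] u=6 | in + | out + | ==
  [8] u=7 | in 0 | out 0 | prev ⊥ | push {}

Converged values:
  [0] 0
  [1] ⊤
  [2] 0
  [3] 0
  [4] +
  [5] +
  [6] +
  [7] 0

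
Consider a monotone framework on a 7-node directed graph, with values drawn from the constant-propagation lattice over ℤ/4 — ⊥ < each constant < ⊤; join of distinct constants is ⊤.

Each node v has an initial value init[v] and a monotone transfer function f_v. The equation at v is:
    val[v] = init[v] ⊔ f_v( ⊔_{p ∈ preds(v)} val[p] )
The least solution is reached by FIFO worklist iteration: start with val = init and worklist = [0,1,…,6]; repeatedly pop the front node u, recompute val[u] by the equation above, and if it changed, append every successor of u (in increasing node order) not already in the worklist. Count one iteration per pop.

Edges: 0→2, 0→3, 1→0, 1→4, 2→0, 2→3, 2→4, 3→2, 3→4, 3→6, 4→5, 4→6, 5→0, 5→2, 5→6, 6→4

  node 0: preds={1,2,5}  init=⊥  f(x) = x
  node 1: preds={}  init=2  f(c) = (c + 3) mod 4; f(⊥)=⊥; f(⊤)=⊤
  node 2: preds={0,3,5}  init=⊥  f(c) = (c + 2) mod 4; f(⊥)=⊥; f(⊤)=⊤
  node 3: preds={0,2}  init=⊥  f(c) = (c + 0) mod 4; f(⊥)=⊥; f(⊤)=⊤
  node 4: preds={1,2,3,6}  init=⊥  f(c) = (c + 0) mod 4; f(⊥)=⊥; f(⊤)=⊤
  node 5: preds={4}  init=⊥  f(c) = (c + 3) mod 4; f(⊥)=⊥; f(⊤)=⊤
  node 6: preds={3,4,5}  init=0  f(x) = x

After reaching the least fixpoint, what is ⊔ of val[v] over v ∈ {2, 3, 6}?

⊤

Iteration log — 12 steps:
  step 1. node 0  ⊔preds=2  new=2  old=⊥  +wl: 
  step 2. node 1  ⊔preds=⊥  new=2  stable
  step 3. node 2  ⊔preds=2  new=0  old=⊥  +wl: 0
  step 4. node 3  ⊔preds=⊤  new=⊤  old=⊥  +wl: 2
  step 5. node 4  ⊔preds=⊤  new=⊤  old=⊥  +wl: 
  step 6. node 5  ⊔preds=⊤  new=⊤  old=⊥  +wl: 
  step 7. node 6  ⊔preds=⊤  new=⊤  old=0  +wl: 4
  step 8. node 0  ⊔preds=⊤  new=⊤  old=2  +wl: 3
  step 9. node 2  ⊔preds=⊤  new=⊤  old=0  +wl: 0
  step 10. node 4  ⊔preds=⊤  new=⊤  stable
  step 11. node 3  ⊔preds=⊤  new=⊤  stable
  step 12. node 0  ⊔preds=⊤  new=⊤  stable

Least fixpoint reached:
  node 0: ⊤
  node 1: 2
  node 2: ⊤
  node 3: ⊤
  node 4: ⊤
  node 5: ⊤
  node 6: ⊤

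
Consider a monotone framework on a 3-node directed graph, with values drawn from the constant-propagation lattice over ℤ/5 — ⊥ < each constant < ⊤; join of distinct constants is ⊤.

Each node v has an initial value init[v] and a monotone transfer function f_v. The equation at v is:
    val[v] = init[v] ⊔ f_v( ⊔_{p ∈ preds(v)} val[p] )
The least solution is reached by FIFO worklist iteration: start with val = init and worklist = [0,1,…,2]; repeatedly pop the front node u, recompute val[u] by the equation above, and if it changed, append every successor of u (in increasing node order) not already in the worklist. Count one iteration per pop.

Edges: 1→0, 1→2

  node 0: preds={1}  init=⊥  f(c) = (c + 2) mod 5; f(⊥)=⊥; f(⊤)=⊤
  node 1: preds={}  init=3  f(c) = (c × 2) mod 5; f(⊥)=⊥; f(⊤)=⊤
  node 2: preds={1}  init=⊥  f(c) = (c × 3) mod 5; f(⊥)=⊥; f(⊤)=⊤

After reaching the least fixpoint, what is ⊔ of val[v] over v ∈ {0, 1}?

Trace (3 dequeues):
  [1] u=0 | in 3 | out 0 | prev ⊥ | push {}
  [2] u=1 | in ⊥ | out 3 | ==
  [3] u=2 | in 3 | out 4 | prev ⊥ | push {}

Converged values:
  [0] 0
  [1] 3
  [2] 4

⊤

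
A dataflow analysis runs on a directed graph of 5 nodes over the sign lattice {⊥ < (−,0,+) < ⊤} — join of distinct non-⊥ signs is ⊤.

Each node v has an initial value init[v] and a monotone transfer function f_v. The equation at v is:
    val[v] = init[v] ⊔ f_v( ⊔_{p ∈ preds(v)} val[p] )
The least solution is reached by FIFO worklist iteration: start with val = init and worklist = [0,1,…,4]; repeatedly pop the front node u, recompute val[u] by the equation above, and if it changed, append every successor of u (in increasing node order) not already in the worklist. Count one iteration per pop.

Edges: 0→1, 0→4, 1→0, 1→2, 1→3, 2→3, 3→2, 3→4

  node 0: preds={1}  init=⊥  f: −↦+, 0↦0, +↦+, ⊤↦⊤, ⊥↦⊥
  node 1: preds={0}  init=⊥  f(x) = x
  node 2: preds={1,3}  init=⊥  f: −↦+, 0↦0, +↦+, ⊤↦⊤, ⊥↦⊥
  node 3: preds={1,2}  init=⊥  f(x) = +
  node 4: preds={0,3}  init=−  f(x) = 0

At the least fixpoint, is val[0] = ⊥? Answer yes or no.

Trace (7 dequeues):
  [1] u=0 | in ⊥ | out ⊥ | ==
  [2] u=1 | in ⊥ | out ⊥ | ==
  [3] u=2 | in ⊥ | out ⊥ | ==
  [4] u=3 | in ⊥ | out + | prev ⊥ | push {2}
  [5] u=4 | in + | out ⊤ | prev − | push {}
  [6] u=2 | in + | out + | prev ⊥ | push {3}
  [7] u=3 | in + | out + | ==

Converged values:
  [0] ⊥
  [1] ⊥
  [2] +
  [3] +
  [4] ⊤

yes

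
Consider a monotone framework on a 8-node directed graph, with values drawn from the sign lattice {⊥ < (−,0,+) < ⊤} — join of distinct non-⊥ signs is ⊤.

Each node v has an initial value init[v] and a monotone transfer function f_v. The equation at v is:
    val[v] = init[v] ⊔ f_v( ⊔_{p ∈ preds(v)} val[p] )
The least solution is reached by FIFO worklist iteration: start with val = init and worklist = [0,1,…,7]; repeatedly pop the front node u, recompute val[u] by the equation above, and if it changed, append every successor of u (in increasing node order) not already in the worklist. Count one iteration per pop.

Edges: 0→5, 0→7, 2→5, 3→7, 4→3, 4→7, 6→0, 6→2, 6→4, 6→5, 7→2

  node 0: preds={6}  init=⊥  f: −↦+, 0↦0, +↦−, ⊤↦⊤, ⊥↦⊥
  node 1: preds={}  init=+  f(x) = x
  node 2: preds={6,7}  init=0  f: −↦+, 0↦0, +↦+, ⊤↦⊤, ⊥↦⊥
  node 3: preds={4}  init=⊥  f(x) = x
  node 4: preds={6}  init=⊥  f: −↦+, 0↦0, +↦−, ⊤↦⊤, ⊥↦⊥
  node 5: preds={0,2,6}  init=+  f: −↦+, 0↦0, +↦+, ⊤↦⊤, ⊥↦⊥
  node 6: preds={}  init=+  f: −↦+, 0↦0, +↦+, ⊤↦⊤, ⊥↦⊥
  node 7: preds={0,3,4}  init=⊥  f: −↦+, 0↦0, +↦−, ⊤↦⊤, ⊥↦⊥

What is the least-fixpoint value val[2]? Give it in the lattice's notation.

⊤

Iteration log — 11 steps:
  step 1. node 0  ⊔preds=+  new=−  old=⊥  +wl: 
  step 2. node 1  ⊔preds=⊥  new=+  stable
  step 3. node 2  ⊔preds=+  new=⊤  old=0  +wl: 
  step 4. node 3  ⊔preds=⊥  new=⊥  stable
  step 5. node 4  ⊔preds=+  new=−  old=⊥  +wl: 3
  step 6. node 5  ⊔preds=⊤  new=⊤  old=+  +wl: 
  step 7. node 6  ⊔preds=⊥  new=+  stable
  step 8. node 7  ⊔preds=−  new=+  old=⊥  +wl: 2
  step 9. node 3  ⊔preds=−  new=−  old=⊥  +wl: 7
  step 10. node 2  ⊔preds=+  new=⊤  stable
  step 11. node 7  ⊔preds=−  new=+  stable

Least fixpoint reached:
  node 0: −
  node 1: +
  node 2: ⊤
  node 3: −
  node 4: −
  node 5: ⊤
  node 6: +
  node 7: +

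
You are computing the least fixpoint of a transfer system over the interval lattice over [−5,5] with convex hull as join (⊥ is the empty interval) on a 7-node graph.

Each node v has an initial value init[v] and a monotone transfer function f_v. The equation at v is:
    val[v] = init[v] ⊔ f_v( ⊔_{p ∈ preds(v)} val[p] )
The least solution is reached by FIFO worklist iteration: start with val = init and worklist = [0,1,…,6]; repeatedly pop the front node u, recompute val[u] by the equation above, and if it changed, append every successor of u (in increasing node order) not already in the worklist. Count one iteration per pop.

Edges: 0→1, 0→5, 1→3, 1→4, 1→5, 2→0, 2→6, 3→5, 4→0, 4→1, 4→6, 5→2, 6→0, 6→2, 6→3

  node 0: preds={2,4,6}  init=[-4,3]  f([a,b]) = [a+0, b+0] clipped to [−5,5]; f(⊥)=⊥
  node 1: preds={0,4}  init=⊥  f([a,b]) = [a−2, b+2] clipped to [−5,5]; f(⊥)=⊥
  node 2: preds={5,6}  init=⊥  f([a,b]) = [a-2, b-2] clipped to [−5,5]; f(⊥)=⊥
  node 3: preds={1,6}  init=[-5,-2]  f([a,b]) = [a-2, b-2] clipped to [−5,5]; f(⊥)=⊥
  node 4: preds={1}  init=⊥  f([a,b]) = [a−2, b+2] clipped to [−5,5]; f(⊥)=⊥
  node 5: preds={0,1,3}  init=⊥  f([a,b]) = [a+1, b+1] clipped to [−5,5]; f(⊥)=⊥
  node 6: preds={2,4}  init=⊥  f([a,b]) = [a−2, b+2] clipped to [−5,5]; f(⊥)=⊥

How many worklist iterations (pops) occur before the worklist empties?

Trace (14 dequeues):
  [1] u=0 | in ⊥ | out [-4,3] | ==
  [2] u=1 | in [-4,3] | out [-5,5] | prev ⊥ | push {}
  [3] u=2 | in ⊥ | out ⊥ | ==
  [4] u=3 | in [-5,5] | out [-5,3] | prev [-5,-2] | push {}
  [5] u=4 | in [-5,5] | out [-5,5] | prev ⊥ | push {0,1}
  [6] u=5 | in [-5,5] | out [-4,5] | prev ⊥ | push {2}
  [7] u=6 | in [-5,5] | out [-5,5] | prev ⊥ | push {3}
  [8] u=0 | in [-5,5] | out [-5,5] | prev [-4,3] | push {5}
  [9] u=1 | in [-5,5] | out [-5,5] | ==
  [10] u=2 | in [-5,5] | out [-5,3] | prev ⊥ | push {0,6}
  [11] u=3 | in [-5,5] | out [-5,3] | ==
  [12] u=5 | in [-5,5] | out [-4,5] | ==
  [13] u=0 | in [-5,5] | out [-5,5] | ==
  [14] u=6 | in [-5,5] | out [-5,5] | ==

Converged values:
  [0] [-5,5]
  [1] [-5,5]
  [2] [-5,3]
  [3] [-5,3]
  [4] [-5,5]
  [5] [-4,5]
  [6] [-5,5]

14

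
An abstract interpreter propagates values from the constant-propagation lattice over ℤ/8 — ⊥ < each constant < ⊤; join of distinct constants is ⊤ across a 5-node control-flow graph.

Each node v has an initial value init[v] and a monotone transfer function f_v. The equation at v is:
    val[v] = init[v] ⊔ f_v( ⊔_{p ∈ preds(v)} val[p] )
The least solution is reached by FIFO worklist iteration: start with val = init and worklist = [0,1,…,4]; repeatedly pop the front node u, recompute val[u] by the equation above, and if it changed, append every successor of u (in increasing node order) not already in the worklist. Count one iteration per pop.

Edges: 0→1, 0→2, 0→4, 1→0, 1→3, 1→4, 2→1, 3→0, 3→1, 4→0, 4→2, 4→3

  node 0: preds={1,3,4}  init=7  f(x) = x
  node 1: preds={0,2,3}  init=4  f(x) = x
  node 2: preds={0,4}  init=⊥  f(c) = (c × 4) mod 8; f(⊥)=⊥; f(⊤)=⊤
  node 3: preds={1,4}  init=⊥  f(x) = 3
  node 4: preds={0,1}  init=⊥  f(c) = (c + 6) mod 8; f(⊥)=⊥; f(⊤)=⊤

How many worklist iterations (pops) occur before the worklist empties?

9

Worklist (9 pops):
  #1 pop 0: in=4 → ⊤ (was 7); enqueue []
  #2 pop 1: in=⊤ → ⊤ (was 4); enqueue [0]
  #3 pop 2: in=⊤ → ⊤ (was ⊥); enqueue [1]
  #4 pop 3: in=⊤ → 3 (was ⊥); enqueue []
  #5 pop 4: in=⊤ → ⊤ (was ⊥); enqueue [2,3]
  #6 pop 0: in=⊤ → ⊤ (no change)
  #7 pop 1: in=⊤ → ⊤ (no change)
  #8 pop 2: in=⊤ → ⊤ (no change)
  #9 pop 3: in=⊤ → 3 (no change)

Fixpoint:
  val[0] = ⊤
  val[1] = ⊤
  val[2] = ⊤
  val[3] = 3
  val[4] = ⊤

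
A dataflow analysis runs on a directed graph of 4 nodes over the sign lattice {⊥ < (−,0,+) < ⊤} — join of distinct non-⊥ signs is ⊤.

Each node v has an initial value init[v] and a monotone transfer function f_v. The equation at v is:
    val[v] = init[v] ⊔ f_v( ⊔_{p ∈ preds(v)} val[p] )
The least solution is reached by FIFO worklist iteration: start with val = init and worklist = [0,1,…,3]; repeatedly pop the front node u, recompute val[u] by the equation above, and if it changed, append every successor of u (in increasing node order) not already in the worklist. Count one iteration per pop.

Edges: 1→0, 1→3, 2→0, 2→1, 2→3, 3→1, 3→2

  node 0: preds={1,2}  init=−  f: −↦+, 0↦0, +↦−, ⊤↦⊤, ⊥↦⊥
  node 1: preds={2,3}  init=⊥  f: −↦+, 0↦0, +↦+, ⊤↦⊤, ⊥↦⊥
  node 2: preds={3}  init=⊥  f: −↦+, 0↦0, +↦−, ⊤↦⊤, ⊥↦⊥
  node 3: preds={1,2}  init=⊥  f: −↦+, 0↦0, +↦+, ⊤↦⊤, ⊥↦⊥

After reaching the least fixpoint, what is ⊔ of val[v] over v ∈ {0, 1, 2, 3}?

Trace (4 dequeues):
  [1] u=0 | in ⊥ | out − | ==
  [2] u=1 | in ⊥ | out ⊥ | ==
  [3] u=2 | in ⊥ | out ⊥ | ==
  [4] u=3 | in ⊥ | out ⊥ | ==

Converged values:
  [0] −
  [1] ⊥
  [2] ⊥
  [3] ⊥

−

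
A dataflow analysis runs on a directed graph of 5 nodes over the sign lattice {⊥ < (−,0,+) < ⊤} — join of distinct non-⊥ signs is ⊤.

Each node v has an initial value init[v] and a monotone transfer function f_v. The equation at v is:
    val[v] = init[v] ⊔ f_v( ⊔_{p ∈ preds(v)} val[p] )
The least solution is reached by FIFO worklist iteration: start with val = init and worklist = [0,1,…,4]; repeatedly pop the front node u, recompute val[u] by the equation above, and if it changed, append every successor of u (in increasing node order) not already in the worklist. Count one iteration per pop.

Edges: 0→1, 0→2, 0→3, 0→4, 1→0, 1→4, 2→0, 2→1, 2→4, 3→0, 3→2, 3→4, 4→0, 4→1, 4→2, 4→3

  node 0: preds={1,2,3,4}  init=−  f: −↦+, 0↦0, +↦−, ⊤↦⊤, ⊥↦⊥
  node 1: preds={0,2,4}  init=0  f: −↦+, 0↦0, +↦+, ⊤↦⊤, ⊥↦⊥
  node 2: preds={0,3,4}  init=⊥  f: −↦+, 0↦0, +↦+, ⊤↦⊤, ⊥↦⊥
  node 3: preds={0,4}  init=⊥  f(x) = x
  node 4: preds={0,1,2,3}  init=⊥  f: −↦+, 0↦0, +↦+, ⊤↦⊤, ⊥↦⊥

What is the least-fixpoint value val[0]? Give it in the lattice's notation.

⊤

Trace (9 dequeues):
  [1] u=0 | in 0 | out ⊤ | prev − | push {}
  [2] u=1 | in ⊤ | out ⊤ | prev 0 | push {0}
  [3] u=2 | in ⊤ | out ⊤ | prev ⊥ | push {1}
  [4] u=3 | in ⊤ | out ⊤ | prev ⊥ | push {2}
  [5] u=4 | in ⊤ | out ⊤ | prev ⊥ | push {3}
  [6] u=0 | in ⊤ | out ⊤ | ==
  [7] u=1 | in ⊤ | out ⊤ | ==
  [8] u=2 | in ⊤ | out ⊤ | ==
  [9] u=3 | in ⊤ | out ⊤ | ==

Converged values:
  [0] ⊤
  [1] ⊤
  [2] ⊤
  [3] ⊤
  [4] ⊤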